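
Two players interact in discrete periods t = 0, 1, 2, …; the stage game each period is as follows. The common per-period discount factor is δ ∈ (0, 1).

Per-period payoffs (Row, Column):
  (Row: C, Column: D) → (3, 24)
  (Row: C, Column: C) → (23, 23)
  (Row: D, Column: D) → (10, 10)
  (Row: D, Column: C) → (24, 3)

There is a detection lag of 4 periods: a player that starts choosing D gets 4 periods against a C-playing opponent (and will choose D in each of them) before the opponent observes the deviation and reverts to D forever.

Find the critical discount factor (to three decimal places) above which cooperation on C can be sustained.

Deviating for the 4 undetected periods gains 24−23 = 1 per period over cooperation, then loses 23−10 = 13 per period forever once punishment starts.
Gain: 1(1 + δ + … + δ^3); loss: 13·δ^4/(1−δ).
No profitable deviation ⇔ 1(1−δ^4) ≤ 13·δ^4, i.e. δ^4 ≥ 1/(1+13) = 1/14.
Hence δ ≥ (1/14)^(1/4) ≈ 0.517.

0.517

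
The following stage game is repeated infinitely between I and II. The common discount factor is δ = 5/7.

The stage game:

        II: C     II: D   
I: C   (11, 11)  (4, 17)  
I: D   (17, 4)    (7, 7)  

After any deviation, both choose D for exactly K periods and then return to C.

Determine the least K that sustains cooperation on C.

3

No profitable deviation requires (11−7)(δ+…+δ^K) ≥ 17−11, i.e. δ+…+δ^K ≥ 3/2 ≈ 1.5000.
With δ = 5/7, the partial sums are K=1: 0.7143, K=2: 1.2245, K=3: 1.5889.
K = 3 is the first length at which the sum reaches 1.5000.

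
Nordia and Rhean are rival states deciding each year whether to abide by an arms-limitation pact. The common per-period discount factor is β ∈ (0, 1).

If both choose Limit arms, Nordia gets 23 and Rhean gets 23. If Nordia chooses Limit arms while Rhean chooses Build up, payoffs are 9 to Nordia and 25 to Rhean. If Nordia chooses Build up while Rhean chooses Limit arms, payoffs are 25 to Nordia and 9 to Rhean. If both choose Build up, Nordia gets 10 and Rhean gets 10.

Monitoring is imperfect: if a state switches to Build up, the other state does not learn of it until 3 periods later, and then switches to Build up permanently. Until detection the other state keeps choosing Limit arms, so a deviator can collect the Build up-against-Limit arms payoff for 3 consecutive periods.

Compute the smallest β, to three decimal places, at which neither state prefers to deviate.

The best deviation is to choose Build up for all 3 undetected periods, earning 25 each, then 10 forever once detected.
Deviation value: 25(1−β^3)/(1−β) + 10β^3/(1−β); cooperation value: 23/(1−β).
IC: 23 ≥ 25(1−β^3) + 10β^3 = 25 − 15β^3.
So β^3 ≥ 2/15, giving β ≥ (2/15)^(1/3) ≈ 0.511.

0.511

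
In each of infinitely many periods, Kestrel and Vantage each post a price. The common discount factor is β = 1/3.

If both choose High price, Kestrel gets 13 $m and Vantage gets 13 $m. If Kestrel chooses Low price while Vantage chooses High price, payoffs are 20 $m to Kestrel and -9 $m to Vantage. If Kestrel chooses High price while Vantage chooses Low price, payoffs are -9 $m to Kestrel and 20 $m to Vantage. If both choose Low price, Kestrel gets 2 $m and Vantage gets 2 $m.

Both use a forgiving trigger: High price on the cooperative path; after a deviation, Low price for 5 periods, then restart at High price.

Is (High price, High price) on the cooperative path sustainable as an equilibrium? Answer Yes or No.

No

Comparing payoff streams over the 6 periods until play realigns: cooperate → 13(1+β+…+β^5); deviate → 20 + 2(β+…+β^5).
Cooperation is sustained iff (13−2)(β+…+β^5) ≥ 20−13.
β+…+β^5 = 1/3·(1−(1/3)^5)/(1−1/3) = 0.4979, and (20−13)/(13−2) = 0.6364.
0.4979 < 0.6364, so cooperation is not sustainable.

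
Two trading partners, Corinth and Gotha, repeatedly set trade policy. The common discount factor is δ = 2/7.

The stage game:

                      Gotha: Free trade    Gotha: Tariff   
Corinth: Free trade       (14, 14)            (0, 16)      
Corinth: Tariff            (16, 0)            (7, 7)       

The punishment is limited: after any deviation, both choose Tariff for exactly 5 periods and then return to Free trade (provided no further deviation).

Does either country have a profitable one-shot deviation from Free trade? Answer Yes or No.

IC: δ+…+δ^5 ≥ (16−14)/(14−7) = 2/7.
At δ = 2/7: partial sum = 0.3992 ≥ 0.2857. Cooperation sustainable.

No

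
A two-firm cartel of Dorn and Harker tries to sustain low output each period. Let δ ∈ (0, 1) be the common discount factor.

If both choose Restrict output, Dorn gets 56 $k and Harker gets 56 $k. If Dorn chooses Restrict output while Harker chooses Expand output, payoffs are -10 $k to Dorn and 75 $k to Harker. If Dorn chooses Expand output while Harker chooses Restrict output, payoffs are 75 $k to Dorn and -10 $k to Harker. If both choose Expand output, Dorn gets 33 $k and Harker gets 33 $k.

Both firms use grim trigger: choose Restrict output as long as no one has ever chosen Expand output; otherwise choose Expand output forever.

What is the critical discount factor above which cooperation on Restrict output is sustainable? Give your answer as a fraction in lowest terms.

56/(1−δ) ≥ 75 + 33δ/(1−δ)
56 ≥ 75 − 42δ
δ ≥ 19/42.

19/42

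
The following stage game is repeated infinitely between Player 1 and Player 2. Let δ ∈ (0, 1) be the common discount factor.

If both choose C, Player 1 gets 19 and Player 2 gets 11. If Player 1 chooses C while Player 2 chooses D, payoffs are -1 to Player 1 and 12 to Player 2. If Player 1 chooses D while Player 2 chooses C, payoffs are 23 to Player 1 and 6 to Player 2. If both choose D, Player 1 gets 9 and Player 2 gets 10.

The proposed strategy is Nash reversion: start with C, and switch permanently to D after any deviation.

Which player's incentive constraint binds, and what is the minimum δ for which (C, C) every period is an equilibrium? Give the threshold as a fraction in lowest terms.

Player 2; δ ≥ 1/2

Player 1: cooperation gives 19 each period; deviation gives 23 once then 9 forever.
  19/(1−δ) ≥ 23 + 9δ/(1−δ) ⇒ δ ≥ 4/14 = 2/7.
Player 2: cooperation gives 11 each period; deviation gives 12 once then 10 forever.
  δ ≥ 1/2.
Both must hold, so the binding constraint is Player 2's: δ ≥ 1/2.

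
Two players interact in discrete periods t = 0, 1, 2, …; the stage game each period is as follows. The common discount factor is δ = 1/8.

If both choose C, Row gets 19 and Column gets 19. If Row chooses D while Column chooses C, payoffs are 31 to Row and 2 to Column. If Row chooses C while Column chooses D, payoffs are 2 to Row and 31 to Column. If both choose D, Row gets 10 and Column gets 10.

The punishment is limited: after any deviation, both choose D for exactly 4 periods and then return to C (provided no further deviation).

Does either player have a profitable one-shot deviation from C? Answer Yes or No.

Yes

Comparing payoff streams over the 5 periods until play realigns: cooperate → 19(1+δ+…+δ^4); deviate → 31 + 10(δ+…+δ^4).
Cooperation is sustained iff (19−10)(δ+…+δ^4) ≥ 31−19.
δ+…+δ^4 = 1/8·(1−(1/8)^4)/(1−1/8) = 0.1428, and (31−19)/(19−10) = 1.3333.
0.1428 < 1.3333, so cooperation is not sustainable.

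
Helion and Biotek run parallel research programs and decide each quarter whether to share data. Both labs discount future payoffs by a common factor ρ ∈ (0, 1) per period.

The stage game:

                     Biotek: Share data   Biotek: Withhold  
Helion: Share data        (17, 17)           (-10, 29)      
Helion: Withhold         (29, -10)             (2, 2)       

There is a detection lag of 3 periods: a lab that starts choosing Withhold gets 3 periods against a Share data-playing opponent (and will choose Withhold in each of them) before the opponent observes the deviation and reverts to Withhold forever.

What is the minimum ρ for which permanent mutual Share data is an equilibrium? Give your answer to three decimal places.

The best deviation is to choose Withhold for all 3 undetected periods, earning 29 each, then 2 forever once detected.
Deviation value: 29(1−ρ^3)/(1−ρ) + 2ρ^3/(1−ρ); cooperation value: 17/(1−ρ).
IC: 17 ≥ 29(1−ρ^3) + 2ρ^3 = 29 − 27ρ^3.
So ρ^3 ≥ 12/27 = 4/9, giving ρ ≥ (4/9)^(1/3) ≈ 0.763.

0.763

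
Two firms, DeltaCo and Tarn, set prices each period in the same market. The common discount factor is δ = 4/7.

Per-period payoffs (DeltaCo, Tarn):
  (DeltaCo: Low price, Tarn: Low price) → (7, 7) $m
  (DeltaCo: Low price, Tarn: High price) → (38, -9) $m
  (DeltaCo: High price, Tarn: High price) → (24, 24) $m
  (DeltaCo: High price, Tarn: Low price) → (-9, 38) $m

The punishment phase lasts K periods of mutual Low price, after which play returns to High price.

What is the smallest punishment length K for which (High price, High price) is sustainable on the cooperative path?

2

Need Σ_{k=1}^{K} δ^k ≥ (38−24)/(24−7) = 0.8235 at δ = 4/7.
At K = 1 the sum is 0.5714 < 0.8235; at K = 2 it is 0.8980 ≥ 0.8235.
So the minimum punishment length is K = 2.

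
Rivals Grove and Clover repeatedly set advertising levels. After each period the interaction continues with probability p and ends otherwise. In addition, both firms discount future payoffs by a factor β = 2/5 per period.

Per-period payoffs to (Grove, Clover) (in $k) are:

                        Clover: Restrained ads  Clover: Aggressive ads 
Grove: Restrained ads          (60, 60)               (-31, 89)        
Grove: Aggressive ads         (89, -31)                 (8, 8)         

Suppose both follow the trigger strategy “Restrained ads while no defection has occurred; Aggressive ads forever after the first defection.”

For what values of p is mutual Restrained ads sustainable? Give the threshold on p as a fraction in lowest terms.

145/162

With continuation probability p and discount β, the effective per-period discount factor is βp.
Grim-trigger IC: βp ≥ (89−60)/(89−8) = 29/81.
So p ≥ (29/81)/(2/5) = 145/162.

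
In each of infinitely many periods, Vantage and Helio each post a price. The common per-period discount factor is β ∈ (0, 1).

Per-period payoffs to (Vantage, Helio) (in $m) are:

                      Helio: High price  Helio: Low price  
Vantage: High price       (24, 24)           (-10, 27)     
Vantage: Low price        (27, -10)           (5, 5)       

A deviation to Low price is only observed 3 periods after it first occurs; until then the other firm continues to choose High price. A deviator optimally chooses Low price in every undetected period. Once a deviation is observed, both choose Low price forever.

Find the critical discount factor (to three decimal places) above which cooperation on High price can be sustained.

0.515

Deviating for the 3 undetected periods gains 27−24 = 3 per period over cooperation, then loses 24−5 = 19 per period forever once punishment starts.
Gain: 3(1 + β + … + β^2); loss: 19·β^3/(1−β).
No profitable deviation ⇔ 3(1−β^3) ≤ 19·β^3, i.e. β^3 ≥ 3/(3+19) = 3/22.
Hence β ≥ (3/22)^(1/3) ≈ 0.515.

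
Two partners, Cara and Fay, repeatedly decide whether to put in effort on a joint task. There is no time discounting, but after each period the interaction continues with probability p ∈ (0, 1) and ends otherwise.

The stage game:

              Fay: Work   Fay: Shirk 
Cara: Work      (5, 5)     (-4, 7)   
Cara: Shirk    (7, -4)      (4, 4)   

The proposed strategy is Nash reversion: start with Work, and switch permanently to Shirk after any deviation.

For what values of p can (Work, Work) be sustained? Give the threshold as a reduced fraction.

2/3

With no time discounting, the continuation probability p plays the role of the discount factor.
Grim-trigger IC: 5/(1−p) ≥ 7 + 4p/(1−p) ⇒ p ≥ (7−5)/(7−4) = 2/3.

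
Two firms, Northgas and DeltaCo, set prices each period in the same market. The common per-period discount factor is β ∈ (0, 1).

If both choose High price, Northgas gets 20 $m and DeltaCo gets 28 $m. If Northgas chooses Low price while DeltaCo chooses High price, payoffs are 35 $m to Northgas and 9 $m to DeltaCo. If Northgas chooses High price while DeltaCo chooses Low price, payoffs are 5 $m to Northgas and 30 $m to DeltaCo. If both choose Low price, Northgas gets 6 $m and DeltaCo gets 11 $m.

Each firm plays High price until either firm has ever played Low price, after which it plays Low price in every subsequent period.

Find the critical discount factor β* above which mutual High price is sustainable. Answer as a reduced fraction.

For Northgas: deviation gain 35−20 = 15, per-period punishment loss 20−6 = 14. IC gives β ≥ 15/29.
For DeltaCo: gain 2, loss 17 per period, so β ≥ 2/19.
The tighter constraint is Northgas's, so cooperation needs β ≥ 15/29.

15/29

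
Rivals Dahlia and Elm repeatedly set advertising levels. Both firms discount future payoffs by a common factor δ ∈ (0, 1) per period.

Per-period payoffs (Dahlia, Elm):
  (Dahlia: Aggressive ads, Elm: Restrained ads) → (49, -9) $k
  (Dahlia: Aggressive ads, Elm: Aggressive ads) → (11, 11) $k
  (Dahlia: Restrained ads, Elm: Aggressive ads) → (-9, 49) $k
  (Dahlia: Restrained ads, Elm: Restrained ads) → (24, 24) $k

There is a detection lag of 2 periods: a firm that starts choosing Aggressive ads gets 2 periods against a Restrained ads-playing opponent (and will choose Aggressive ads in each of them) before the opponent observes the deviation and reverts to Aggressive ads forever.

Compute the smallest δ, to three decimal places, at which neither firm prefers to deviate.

A deviator earns 49 for 2 periods, then 11 forever; cooperating earns 24 forever. Multiplying the IC by (1−δ):
24 ≥ 49(1−δ^2) + 11δ^2, so 38·δ^2 ≥ 25 and δ^2 ≥ 25/38.
δ ≥ (25/38)^(1/2) ≈ 0.811.

0.811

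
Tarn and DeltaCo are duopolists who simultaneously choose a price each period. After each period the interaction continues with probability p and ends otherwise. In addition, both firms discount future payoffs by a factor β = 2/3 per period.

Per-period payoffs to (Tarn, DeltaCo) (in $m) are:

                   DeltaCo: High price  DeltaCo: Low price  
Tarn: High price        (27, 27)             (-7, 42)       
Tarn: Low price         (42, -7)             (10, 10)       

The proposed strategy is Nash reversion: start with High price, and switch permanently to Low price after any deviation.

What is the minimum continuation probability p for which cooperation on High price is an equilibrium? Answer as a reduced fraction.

With continuation probability p and discount β, the effective per-period discount factor is βp.
Grim-trigger IC: βp ≥ (42−27)/(42−10) = 15/32.
So p ≥ (15/32)/(2/3) = 45/64.

45/64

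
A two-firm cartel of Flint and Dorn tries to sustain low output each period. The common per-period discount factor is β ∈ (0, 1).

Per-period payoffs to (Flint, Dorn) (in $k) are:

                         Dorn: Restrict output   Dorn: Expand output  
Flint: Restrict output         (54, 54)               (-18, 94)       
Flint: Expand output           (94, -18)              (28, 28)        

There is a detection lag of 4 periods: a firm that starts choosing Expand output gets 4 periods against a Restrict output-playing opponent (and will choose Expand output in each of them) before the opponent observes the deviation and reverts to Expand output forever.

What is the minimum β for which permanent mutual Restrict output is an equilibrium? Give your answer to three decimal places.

0.882

The best deviation is to choose Expand output for all 4 undetected periods, earning 94 each, then 28 forever once detected.
Deviation value: 94(1−β^4)/(1−β) + 28β^4/(1−β); cooperation value: 54/(1−β).
IC: 54 ≥ 94(1−β^4) + 28β^4 = 94 − 66β^4.
So β^4 ≥ 40/66 = 20/33, giving β ≥ (20/33)^(1/4) ≈ 0.882.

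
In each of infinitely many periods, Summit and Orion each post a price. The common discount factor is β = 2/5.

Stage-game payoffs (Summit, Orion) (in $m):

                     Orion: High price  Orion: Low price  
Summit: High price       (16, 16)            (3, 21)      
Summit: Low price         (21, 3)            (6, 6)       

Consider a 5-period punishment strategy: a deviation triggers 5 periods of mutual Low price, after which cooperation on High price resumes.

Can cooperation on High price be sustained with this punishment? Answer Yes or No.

IC: β+…+β^5 ≥ (21−16)/(16−6) = 1/2.
At β = 2/5: partial sum = 0.6598 ≥ 0.5000. Cooperation sustainable.

Yes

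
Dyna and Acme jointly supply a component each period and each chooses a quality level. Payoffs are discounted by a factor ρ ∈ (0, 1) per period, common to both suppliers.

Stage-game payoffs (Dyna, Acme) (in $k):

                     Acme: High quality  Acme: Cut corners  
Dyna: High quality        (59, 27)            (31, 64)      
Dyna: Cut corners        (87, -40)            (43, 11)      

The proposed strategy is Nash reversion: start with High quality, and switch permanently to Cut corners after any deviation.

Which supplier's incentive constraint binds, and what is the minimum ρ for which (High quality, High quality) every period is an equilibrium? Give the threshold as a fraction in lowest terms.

Dyna's threshold: (87−59)/(87−43) = 7/11.
Acme's threshold: (64−27)/(64−11) = 37/53.
7/11 < 37/53, so Acme binds and ρ* = 37/53.

Acme; ρ ≥ 37/53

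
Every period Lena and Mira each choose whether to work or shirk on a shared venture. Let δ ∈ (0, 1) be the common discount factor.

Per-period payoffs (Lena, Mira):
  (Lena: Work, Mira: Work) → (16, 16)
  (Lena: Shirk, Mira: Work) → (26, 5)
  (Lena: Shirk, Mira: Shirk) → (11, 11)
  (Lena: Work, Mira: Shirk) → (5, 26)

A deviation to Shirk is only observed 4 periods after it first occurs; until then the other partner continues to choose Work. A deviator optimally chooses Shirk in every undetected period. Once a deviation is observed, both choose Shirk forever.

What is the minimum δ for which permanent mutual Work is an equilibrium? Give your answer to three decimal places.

0.904

The best deviation is to choose Shirk for all 4 undetected periods, earning 26 each, then 11 forever once detected.
Deviation value: 26(1−δ^4)/(1−δ) + 11δ^4/(1−δ); cooperation value: 16/(1−δ).
IC: 16 ≥ 26(1−δ^4) + 11δ^4 = 26 − 15δ^4.
So δ^4 ≥ 10/15 = 2/3, giving δ ≥ (2/3)^(1/4) ≈ 0.904.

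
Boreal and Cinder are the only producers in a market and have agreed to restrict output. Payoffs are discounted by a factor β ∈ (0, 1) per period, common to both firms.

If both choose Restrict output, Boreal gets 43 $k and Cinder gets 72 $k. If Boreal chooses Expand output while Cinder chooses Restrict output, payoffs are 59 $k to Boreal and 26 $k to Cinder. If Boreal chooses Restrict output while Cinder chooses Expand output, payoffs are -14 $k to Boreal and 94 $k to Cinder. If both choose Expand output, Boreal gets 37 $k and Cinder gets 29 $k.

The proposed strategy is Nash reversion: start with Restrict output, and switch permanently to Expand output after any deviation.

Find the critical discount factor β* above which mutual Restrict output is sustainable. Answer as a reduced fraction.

Boreal: cooperation gives 43 each period; deviation gives 59 once then 37 forever.
  43/(1−β) ≥ 59 + 37β/(1−β) ⇒ β ≥ 16/22 = 8/11.
Cinder: cooperation gives 72 each period; deviation gives 94 once then 29 forever.
  β ≥ 22/65.
Both must hold, so the binding constraint is Boreal's: β ≥ 8/11.

8/11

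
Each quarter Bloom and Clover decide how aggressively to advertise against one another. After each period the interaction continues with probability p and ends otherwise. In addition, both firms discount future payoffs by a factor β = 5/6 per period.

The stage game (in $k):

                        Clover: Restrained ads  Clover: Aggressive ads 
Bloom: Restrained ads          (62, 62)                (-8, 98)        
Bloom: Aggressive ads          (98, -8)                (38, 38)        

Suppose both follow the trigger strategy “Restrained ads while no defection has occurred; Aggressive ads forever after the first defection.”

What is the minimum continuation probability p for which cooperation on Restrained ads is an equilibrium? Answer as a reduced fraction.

18/25

With continuation probability p and discount β, the effective per-period discount factor is βp.
Grim-trigger IC: βp ≥ (98−62)/(98−38) = 3/5.
So p ≥ (3/5)/(5/6) = 18/25.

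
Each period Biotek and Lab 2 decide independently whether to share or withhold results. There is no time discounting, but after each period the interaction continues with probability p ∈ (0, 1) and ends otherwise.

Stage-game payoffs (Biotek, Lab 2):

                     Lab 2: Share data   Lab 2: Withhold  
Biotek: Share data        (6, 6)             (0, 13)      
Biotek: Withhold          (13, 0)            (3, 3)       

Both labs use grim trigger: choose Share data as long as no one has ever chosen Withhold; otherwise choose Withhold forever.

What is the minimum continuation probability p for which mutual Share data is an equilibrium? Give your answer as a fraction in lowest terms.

7/10

With no time discounting, the continuation probability p plays the role of the discount factor.
Grim-trigger IC: 6/(1−p) ≥ 13 + 3p/(1−p) ⇒ p ≥ (13−6)/(13−3) = 7/10.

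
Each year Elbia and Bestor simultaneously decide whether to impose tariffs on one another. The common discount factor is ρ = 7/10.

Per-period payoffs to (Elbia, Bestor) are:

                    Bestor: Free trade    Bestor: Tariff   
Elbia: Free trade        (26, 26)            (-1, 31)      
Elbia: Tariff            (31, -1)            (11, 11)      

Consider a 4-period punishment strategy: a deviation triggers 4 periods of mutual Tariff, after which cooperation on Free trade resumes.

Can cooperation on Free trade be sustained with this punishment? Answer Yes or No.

IC: ρ+…+ρ^4 ≥ (31−26)/(26−11) = 1/3.
At ρ = 7/10: partial sum = 1.7731 ≥ 0.3333. Cooperation sustainable.

Yes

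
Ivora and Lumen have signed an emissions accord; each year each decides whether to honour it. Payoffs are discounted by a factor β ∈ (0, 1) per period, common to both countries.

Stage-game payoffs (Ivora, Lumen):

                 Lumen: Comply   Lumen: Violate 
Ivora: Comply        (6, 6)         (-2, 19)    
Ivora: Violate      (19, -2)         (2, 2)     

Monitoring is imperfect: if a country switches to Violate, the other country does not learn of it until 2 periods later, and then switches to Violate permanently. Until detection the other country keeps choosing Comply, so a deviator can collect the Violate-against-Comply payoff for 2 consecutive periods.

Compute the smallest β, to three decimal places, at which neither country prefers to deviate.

Deviating for the 2 undetected periods gains 19−6 = 13 per period over cooperation, then loses 6−2 = 4 per period forever once punishment starts.
Gain: 13(1 + β + … + β^1); loss: 4·β^2/(1−β).
No profitable deviation ⇔ 13(1−β^2) ≤ 4·β^2, i.e. β^2 ≥ 13/(13+4) = 13/17.
Hence β ≥ (13/17)^(1/2) ≈ 0.874.

0.874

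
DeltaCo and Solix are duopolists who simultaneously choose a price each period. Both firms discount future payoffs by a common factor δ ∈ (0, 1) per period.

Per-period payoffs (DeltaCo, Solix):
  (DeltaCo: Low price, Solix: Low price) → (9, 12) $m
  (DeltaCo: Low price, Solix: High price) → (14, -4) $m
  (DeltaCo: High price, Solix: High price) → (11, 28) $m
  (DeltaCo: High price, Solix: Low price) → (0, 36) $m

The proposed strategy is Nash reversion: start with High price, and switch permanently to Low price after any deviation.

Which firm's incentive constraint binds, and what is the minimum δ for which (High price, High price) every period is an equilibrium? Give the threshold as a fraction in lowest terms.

DeltaCo; δ ≥ 3/5

DeltaCo: cooperation gives 11 each period; deviation gives 14 once then 9 forever.
  11/(1−δ) ≥ 14 + 9δ/(1−δ) ⇒ δ ≥ 3/5.
Solix: cooperation gives 28 each period; deviation gives 36 once then 12 forever.
  δ ≥ 8/24 = 1/3.
Both must hold, so the binding constraint is DeltaCo's: δ ≥ 3/5.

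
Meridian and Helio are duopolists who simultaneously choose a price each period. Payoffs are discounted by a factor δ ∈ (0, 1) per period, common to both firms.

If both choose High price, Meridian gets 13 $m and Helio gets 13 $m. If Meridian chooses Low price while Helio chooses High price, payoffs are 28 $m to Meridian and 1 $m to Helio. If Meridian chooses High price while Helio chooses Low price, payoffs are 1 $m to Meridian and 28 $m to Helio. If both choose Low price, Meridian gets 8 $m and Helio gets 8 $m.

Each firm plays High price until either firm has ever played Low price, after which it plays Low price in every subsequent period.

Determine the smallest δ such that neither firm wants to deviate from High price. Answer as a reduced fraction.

Under grim trigger the critical discount factor is (T−C)/(T−P) with T = 28, C = 13, P = 8.
δ* = (28−13)/(28−8) = 15/20 = 3/4.

3/4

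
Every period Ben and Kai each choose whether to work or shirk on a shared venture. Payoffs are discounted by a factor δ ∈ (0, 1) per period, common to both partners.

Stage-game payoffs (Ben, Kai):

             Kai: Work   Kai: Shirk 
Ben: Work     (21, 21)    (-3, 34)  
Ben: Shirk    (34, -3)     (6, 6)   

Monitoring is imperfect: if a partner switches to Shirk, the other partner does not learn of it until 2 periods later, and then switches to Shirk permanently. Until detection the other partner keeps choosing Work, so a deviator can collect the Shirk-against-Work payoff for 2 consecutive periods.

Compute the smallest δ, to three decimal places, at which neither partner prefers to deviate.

The best deviation is to choose Shirk for all 2 undetected periods, earning 34 each, then 6 forever once detected.
Deviation value: 34(1−δ^2)/(1−δ) + 6δ^2/(1−δ); cooperation value: 21/(1−δ).
IC: 21 ≥ 34(1−δ^2) + 6δ^2 = 34 − 28δ^2.
So δ^2 ≥ 13/28, giving δ ≥ (13/28)^(1/2) ≈ 0.681.

0.681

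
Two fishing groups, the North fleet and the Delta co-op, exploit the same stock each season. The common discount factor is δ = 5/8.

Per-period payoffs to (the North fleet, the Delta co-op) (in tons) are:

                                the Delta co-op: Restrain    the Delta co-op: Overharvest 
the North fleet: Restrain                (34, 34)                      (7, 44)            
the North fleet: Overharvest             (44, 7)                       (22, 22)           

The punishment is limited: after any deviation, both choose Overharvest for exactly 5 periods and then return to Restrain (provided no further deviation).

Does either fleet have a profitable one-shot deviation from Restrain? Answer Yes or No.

Comparing payoff streams over the 6 periods until play realigns: cooperate → 34(1+δ+…+δ^5); deviate → 44 + 22(δ+…+δ^5).
Cooperation is sustained iff (34−22)(δ+…+δ^5) ≥ 44−34.
δ+…+δ^5 = 5/8·(1−(5/8)^5)/(1−5/8) = 1.5077, and (44−34)/(34−22) = 0.8333.
1.5077 ≥ 0.8333, so cooperation is sustainable.

No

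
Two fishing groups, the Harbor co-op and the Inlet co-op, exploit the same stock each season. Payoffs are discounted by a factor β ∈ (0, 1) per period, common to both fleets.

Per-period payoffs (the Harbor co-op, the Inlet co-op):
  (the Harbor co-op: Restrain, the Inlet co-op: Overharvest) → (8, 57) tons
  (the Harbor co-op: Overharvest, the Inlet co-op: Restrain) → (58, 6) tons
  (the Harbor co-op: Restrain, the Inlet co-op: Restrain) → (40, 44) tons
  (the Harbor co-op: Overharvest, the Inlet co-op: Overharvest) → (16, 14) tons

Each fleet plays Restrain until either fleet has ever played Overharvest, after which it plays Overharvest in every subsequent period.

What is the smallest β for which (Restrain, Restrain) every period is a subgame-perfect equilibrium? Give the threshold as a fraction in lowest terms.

For the Harbor co-op: deviation gain 58−40 = 18, per-period punishment loss 40−16 = 24. IC gives β ≥ 18/42 = 3/7.
For the Inlet co-op: gain 13, loss 30 per period, so β ≥ 13/43.
The tighter constraint is the Harbor co-op's, so cooperation needs β ≥ 3/7.

3/7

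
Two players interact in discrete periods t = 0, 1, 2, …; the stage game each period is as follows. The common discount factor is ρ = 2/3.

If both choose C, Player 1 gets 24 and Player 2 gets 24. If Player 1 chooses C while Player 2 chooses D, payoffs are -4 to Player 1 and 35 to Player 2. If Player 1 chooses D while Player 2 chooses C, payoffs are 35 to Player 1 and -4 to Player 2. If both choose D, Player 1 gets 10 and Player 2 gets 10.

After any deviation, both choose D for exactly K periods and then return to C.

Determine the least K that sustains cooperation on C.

No profitable deviation requires (24−10)(ρ+…+ρ^K) ≥ 35−24, i.e. ρ+…+ρ^K ≥ 11/14 ≈ 0.7857.
With ρ = 2/3, the partial sums are K=1: 0.6667, K=2: 1.1111.
K = 2 is the first length at which the sum reaches 0.7857.

2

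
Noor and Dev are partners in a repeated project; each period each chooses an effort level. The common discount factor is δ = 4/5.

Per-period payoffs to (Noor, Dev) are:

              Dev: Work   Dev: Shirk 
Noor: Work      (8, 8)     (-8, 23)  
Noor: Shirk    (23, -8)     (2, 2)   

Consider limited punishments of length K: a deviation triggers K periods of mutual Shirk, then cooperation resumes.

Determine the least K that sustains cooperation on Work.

5

No profitable deviation requires (8−2)(δ+…+δ^K) ≥ 23−8, i.e. δ+…+δ^K ≥ 5/2 ≈ 2.5000.
With δ = 4/5, the partial sums are K=1: 0.8000, K=2: 1.4400, K=3: 1.9520, K=4: 2.3616, K=5: 2.6893.
K = 5 is the first length at which the sum reaches 2.5000.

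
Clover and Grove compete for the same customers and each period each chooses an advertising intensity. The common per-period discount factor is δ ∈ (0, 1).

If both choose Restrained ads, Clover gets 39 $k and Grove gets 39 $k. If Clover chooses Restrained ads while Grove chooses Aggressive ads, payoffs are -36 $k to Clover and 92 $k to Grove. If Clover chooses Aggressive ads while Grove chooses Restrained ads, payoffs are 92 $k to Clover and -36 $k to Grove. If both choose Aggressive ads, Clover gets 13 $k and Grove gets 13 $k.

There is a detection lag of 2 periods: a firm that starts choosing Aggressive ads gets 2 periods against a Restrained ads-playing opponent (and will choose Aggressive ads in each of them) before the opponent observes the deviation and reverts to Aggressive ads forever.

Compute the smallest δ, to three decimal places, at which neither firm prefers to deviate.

0.819

Deviating for the 2 undetected periods gains 92−39 = 53 per period over cooperation, then loses 39−13 = 26 per period forever once punishment starts.
Gain: 53(1 + δ + … + δ^1); loss: 26·δ^2/(1−δ).
No profitable deviation ⇔ 53(1−δ^2) ≤ 26·δ^2, i.e. δ^2 ≥ 53/(53+26) = 53/79.
Hence δ ≥ (53/79)^(1/2) ≈ 0.819.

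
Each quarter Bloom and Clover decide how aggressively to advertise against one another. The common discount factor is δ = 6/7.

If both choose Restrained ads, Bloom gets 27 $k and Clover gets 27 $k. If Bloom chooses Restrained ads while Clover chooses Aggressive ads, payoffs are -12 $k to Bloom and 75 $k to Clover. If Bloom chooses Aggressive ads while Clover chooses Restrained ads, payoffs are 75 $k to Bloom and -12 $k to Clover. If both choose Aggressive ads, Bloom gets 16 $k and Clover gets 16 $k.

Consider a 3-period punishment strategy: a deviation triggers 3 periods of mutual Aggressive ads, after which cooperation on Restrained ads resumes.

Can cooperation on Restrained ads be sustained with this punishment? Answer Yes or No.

Comparing payoff streams over the 4 periods until play realigns: cooperate → 27(1+δ+…+δ^3); deviate → 75 + 16(δ+…+δ^3).
Cooperation is sustained iff (27−16)(δ+…+δ^3) ≥ 75−27.
δ+…+δ^3 = 6/7·(1−(6/7)^3)/(1−6/7) = 2.2216, and (75−27)/(27−16) = 4.3636.
2.2216 < 4.3636, so cooperation is not sustainable.

No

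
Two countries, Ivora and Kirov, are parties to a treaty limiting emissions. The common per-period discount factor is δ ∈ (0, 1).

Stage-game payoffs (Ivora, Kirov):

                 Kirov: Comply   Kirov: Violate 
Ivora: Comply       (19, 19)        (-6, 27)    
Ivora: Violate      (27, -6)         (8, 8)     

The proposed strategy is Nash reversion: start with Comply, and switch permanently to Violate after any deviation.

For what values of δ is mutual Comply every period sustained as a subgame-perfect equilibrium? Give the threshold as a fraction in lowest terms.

8/19

One-period gain from deviating is 27 − 19 = 8. The loss is 19 − 8 = 11 in every subsequent period, with present value 11·δ/(1−δ).
Deviation is unprofitable when 11·δ/(1−δ) ≥ 8, i.e. δ/(1−δ) ≥ 8/11.
Equivalently δ ≥ 8/(8+11) = 8/19.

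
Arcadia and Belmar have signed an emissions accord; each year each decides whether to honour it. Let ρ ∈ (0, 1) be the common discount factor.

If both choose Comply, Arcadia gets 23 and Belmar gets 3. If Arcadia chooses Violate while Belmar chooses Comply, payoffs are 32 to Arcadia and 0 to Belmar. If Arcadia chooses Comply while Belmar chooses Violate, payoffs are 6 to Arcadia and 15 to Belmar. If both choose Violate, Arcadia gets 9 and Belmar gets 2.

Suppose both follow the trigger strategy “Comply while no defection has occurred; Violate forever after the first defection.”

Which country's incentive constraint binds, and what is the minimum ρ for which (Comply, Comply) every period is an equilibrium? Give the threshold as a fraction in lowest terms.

Belmar; ρ ≥ 12/13

Arcadia: cooperation gives 23 each period; deviation gives 32 once then 9 forever.
  23/(1−ρ) ≥ 32 + 9ρ/(1−ρ) ⇒ ρ ≥ 9/23.
Belmar: cooperation gives 3 each period; deviation gives 15 once then 2 forever.
  ρ ≥ 12/13.
Both must hold, so the binding constraint is Belmar's: ρ ≥ 12/13.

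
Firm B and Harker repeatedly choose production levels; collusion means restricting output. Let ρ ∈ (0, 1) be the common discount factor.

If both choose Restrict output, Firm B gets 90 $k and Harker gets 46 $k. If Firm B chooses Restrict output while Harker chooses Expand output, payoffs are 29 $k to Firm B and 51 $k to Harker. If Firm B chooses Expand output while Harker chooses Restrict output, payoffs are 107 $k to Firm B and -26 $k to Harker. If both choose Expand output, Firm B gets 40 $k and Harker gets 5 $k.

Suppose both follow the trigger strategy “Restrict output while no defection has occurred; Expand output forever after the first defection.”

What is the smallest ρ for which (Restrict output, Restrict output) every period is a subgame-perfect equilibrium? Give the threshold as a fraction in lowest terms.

For Firm B: deviation gain 107−90 = 17, per-period punishment loss 90−40 = 50. IC gives ρ ≥ 17/67.
For Harker: gain 5, loss 41 per period, so ρ ≥ 5/46.
The tighter constraint is Firm B's, so cooperation needs ρ ≥ 17/67.

17/67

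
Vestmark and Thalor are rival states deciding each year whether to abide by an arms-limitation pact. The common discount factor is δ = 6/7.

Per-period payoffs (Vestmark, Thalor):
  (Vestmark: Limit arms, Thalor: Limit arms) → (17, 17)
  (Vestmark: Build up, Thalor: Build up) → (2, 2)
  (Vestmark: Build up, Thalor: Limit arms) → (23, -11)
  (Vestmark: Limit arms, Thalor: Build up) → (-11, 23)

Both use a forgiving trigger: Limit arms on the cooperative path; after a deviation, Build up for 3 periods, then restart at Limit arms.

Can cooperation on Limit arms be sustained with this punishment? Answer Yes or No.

Yes

Comparing payoff streams over the 4 periods until play realigns: cooperate → 17(1+δ+…+δ^3); deviate → 23 + 2(δ+…+δ^3).
Cooperation is sustained iff (17−2)(δ+…+δ^3) ≥ 23−17.
δ+…+δ^3 = 6/7·(1−(6/7)^3)/(1−6/7) = 2.2216, and (23−17)/(17−2) = 0.4000.
2.2216 ≥ 0.4000, so cooperation is sustainable.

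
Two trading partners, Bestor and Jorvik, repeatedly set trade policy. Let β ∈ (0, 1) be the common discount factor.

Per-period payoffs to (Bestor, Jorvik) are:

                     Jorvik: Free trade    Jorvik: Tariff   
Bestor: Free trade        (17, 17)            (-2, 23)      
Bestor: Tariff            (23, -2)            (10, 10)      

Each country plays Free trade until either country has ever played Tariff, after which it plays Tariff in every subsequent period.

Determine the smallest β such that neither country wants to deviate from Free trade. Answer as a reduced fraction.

6/13

One-period gain from deviating is 23 − 17 = 6. The loss is 17 − 10 = 7 in every subsequent period, with present value 7·β/(1−β).
Deviation is unprofitable when 7·β/(1−β) ≥ 6, i.e. β/(1−β) ≥ 6/7.
Equivalently β ≥ 6/(6+7) = 6/13.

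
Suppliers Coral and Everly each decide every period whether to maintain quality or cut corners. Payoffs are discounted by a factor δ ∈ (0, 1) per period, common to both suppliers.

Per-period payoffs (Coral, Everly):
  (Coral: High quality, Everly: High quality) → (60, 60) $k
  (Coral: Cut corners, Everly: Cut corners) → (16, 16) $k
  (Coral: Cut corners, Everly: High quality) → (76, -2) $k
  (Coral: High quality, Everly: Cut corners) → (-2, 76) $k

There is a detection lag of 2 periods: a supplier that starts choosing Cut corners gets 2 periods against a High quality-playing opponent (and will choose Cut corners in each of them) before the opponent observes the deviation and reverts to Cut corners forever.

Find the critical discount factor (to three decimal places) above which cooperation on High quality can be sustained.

0.516

A deviator earns 76 for 2 periods, then 16 forever; cooperating earns 60 forever. Multiplying the IC by (1−δ):
60 ≥ 76(1−δ^2) + 16δ^2, so 60·δ^2 ≥ 16 and δ^2 ≥ 4/15.
δ ≥ (4/15)^(1/2) ≈ 0.516.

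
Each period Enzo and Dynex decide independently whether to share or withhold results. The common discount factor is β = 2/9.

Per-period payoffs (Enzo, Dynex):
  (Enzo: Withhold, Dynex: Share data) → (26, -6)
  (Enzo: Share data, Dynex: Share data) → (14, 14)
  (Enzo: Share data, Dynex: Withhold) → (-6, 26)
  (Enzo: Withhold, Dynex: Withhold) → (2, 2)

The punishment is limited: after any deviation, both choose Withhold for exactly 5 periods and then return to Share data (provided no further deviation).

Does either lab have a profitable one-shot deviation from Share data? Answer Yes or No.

IC: β+…+β^5 ≥ (26−14)/(14−2) = 1.
At β = 2/9: partial sum = 0.2856 < 1.0000. Cooperation not sustainable.

Yes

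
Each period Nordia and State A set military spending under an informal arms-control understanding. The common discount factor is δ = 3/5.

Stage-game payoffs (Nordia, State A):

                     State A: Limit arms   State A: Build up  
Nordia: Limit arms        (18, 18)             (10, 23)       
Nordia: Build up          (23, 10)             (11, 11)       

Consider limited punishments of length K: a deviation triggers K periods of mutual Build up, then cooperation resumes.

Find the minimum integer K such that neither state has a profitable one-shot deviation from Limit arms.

2

Need Σ_{k=1}^{K} δ^k ≥ (23−18)/(18−11) = 0.7143 at δ = 3/5.
At K = 1 the sum is 0.6000 < 0.7143; at K = 2 it is 0.9600 ≥ 0.7143.
So the minimum punishment length is K = 2.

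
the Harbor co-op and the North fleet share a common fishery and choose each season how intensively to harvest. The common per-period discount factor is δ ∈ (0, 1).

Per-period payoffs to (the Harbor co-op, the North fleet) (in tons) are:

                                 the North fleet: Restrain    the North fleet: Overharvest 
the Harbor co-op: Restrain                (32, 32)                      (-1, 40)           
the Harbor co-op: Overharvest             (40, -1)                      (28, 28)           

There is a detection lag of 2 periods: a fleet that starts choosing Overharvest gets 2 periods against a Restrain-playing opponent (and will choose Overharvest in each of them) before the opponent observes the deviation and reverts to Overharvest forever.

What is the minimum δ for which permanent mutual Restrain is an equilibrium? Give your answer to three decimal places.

Deviating for the 2 undetected periods gains 40−32 = 8 per period over cooperation, then loses 32−28 = 4 per period forever once punishment starts.
Gain: 8(1 + δ + … + δ^1); loss: 4·δ^2/(1−δ).
No profitable deviation ⇔ 8(1−δ^2) ≤ 4·δ^2, i.e. δ^2 ≥ 8/(8+4) = 2/3.
Hence δ ≥ (2/3)^(1/2) ≈ 0.816.

0.816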